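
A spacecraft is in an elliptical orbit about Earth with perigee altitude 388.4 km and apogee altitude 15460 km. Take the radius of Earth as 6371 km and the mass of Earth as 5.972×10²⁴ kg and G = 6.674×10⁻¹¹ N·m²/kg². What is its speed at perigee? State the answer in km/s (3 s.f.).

v ≈ 9.49 km/s

μ = GM = 6.674×10⁻¹¹ × 5.972×10²⁴ = 3.986×10¹⁴ m³/s².
r_p = 6371 + 388.4 = 6759.4 km = 6.7594×10⁶ m.
r_a = 6371 + 15460 = 21831 km = 2.1831×10⁷ m.
Semi-major axis a = (r_p + r_a)/2 = 14295 km = 1.430×10⁷ m.
Vis-viva: v² = μ(2/r − 1/a) = 3.986×10¹⁴ × (2.959×10⁻⁷ − 6.995×10⁻⁸) = 9.005×10⁷ m²/s².
v = 9489 m/s = 9.489 km/s.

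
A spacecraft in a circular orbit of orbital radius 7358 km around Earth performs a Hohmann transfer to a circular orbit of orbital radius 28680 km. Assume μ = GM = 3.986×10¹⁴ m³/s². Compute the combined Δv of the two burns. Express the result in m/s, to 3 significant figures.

r₁ = 7358 km = 7.358×10⁶ m.
r₂ = 28680 km = 2.868×10⁷ m.
Transfer ellipse a_t = (r₁ + r₂)/2 = 1.802×10⁷ m.
At r₁: circular v_c1 = √(μ/r₁) = 7360 m/s; transfer-perigee v_p = √[μ(2/r₁ − 1/a_t)] = 9286 m/s.
Δv₁ = v_p − v_c1 = 1925 m/s.
At r₂: circular v_c2 = √(μ/r₂) = 3728 m/s; transfer-apogee v_a = √[μ(2/r₂ − 1/a_t)] = 2382 m/s.
Δv₂ = v_c2 − v_a = 1346 m/s.
Total Δv = Δv₁ + Δv₂ = 3271 m/s.

Δv_total ≈ 3270 m/s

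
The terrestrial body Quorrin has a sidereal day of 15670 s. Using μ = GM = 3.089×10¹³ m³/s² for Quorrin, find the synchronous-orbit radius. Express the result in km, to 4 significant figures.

r_sync ≈ 5770 km

A synchronous orbit has period T, so by Kepler's third law a = (μT²/4π²)^(1/3).
μT²/4π² = 3.089×10¹³ × (1.567×10⁴)² / 39.48 = 1.921×10²⁰ m³.
a = 5.770×10⁶ m = 5770.3 km.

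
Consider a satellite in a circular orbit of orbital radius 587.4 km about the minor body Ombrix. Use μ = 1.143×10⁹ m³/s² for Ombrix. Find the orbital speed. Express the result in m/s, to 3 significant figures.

v ≈ 44.1 m/s

r = 587.4 km = 5.874×10⁵ m.
For a circular orbit v = √(μ/r) = √(1.143×10⁹ / 5.874×10⁵) = √(1.946×10³) = 44.11 m/s.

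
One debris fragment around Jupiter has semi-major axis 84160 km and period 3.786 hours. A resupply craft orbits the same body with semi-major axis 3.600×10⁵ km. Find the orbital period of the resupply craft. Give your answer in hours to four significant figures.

Kepler's third law: T² ∝ a³, so T₂ = T₁ (a₂/a₁)^(3/2).
a₂/a₁ = 4.278, (a₂/a₁)^(3/2) = 8.847.
T₂ = 3.786 × 8.847 = 33.49 hours.

T₂ ≈ 33.49 hours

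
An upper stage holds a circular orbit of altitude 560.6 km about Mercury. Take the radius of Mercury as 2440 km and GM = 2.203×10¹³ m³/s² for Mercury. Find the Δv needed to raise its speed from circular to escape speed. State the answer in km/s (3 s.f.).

r = 2440 + 560.6 = 3000.6 km = 3.0006×10⁶ m.
Circular speed v_c = √(μ/r) = 2710 m/s.
Escape speed v_esc = √(2μ/r) = √2 × v_c = 3832 m/s.
Δv = v_esc − v_c = 1122 m/s = 1.122 km/s.

Δv ≈ 1.12 km/s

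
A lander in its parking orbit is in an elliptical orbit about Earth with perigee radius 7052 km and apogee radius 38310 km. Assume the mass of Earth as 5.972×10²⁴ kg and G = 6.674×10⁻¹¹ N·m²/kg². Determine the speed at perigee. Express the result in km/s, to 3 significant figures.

v ≈ 9.77 km/s

μ = GM = 6.674×10⁻¹¹ × 5.972×10²⁴ = 3.986×10¹⁴ m³/s².
Semi-major axis a = (r_p + r_a)/2 = 22681 km = 2.268×10⁷ m.
Vis-viva: v² = μ(2/r − 1/a) = 3.986×10¹⁴ × (2.836×10⁻⁷ − 4.409×10⁻⁸) = 9.546×10⁷ m²/s².
v = 9771 m/s = 9.771 km/s.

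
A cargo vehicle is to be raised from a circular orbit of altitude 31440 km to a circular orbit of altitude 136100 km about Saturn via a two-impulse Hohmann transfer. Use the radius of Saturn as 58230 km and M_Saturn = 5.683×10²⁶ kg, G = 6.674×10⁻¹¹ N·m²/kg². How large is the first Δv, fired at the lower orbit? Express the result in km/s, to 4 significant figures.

Δv ≈ 3.493 km/s

μ = GM = 6.674×10⁻¹¹ × 5.683×10²⁶ = 3.793×10¹⁶ m³/s².
r₁ = 58230 + 31440 = 89670 km = 8.9670×10⁷ m.
r₂ = 58230 + 136100 = 194330 km = 1.9433×10⁸ m.
Transfer ellipse a_t = (r₁ + r₂)/2 = 1.420×10⁸ m.
At r₁: circular v_c1 = √(μ/r₁) = 20570 m/s; transfer-perikrone v_p = √[μ(2/r₁ − 1/a_t)] = 24060 m/s.
Δv₁ = v_p − v_c1 = 3493 m/s.
= 3.493 km/s.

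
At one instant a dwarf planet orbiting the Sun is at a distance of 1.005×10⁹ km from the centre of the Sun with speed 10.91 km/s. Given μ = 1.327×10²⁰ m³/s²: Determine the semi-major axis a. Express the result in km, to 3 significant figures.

a ≈ 9.15×10⁸ km

r = 1.005×10¹² m.
Vis-viva rearranged: 1/a = 2/r − v²/μ = 1.990×10⁻¹² − 8.970×10⁻¹³ = 1.093×10⁻¹² m⁻¹.
a = 9.148×10¹¹ m = 9.1485×10⁸ km.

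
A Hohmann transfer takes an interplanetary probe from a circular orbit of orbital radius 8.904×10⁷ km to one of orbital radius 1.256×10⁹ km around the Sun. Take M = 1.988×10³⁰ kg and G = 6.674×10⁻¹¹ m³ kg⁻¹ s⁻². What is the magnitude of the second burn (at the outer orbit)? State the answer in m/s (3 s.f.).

μ = GM = 6.674×10⁻¹¹ × 1.988×10³⁰ = 1.327×10²⁰ m³/s².
r₁ = 8.904×10⁷ km = 8.904×10¹⁰ m.
r₂ = 1.256×10⁹ km = 1.256×10¹² m.
Transfer ellipse a_t = (r₁ + r₂)/2 = 6.725×10¹¹ m.
At r₁: circular v_c1 = √(μ/r₁) = 38600 m/s; transfer-perihelion v_p = √[μ(2/r₁ − 1/a_t)] = 52750 m/s.
At r₂: circular v_c2 = √(μ/r₂) = 10280 m/s; transfer-aphelion v_a = √[μ(2/r₂ − 1/a_t)] = 3740 m/s.
Δv₂ = v_c2 − v_a = 6538 m/s.

Δv ≈ 6540 m/s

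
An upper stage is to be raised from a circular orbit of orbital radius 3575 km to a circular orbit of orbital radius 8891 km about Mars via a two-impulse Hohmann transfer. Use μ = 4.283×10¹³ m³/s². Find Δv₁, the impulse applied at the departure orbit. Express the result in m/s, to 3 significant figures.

r₁ = 3575 km = 3.575×10⁶ m.
r₂ = 8891 km = 8.891×10⁶ m.
Transfer ellipse a_t = (r₁ + r₂)/2 = 6.233×10⁶ m.
At r₁: circular v_c1 = √(μ/r₁) = 3461 m/s; transfer-periapsis v_p = √[μ(2/r₁ − 1/a_t)] = 4134 m/s.
Δv₁ = v_p − v_c1 = 672.7 m/s.

Δv ≈ 673 m/s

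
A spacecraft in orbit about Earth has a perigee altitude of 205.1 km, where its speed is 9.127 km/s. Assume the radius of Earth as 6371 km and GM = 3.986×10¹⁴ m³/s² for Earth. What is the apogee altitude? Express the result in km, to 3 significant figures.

apogee altitude ≈ 8070 km

r_p = 6371 + 205.1 = 6576.1 km = 6.576×10⁶ m.
Specific energy ε = v²/2 − μ/r = -1.896×10⁷ J/kg, so a = −μ/(2ε) = 1.051×10⁷ m.
The apsides satisfy r_p + r_a = 2a, so the apogee radius is 2a − r_p = 1.444×10⁷ m = 14444 km.
Apogee altitude = 14444 − 6371 = 8073.5 km.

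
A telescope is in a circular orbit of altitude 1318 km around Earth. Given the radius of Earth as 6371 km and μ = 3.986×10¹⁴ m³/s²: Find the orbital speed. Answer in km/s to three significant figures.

r = 6371 + 1318 = 7689.0 km = 7.6890×10⁶ m.
For a circular orbit v = √(μ/r) = √(3.986×10¹⁴ / 7.689×10⁶) = √(5.184×10⁷) = 7200 m/s.
That is 7.200 km/s.

v ≈ 7.20 km/s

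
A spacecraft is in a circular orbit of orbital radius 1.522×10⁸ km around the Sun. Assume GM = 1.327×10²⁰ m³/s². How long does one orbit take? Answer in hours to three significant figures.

r = 1.522×10⁸ km = 1.522×10¹¹ m.
Kepler's third law: T = 2π√(r³/μ) = 2π√((1.522×10¹¹)³ / 1.327×10²⁰).
r³/μ = 2.657×10¹³ s², so T = 2π × 5.154×10⁶ = 3.239×10⁷ s.
Converting: 3.239×10⁷ s ÷ 3600 = 8996 hours.

T ≈ 9000 hours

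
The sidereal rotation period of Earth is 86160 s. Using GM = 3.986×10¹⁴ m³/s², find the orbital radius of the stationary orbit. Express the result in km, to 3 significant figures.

A synchronous orbit has period T, so by Kepler's third law a = (μT²/4π²)^(1/3).
μT²/4π² = 3.986×10¹⁴ × (8.616×10⁴)² / 39.48 = 7.495×10²² m³.
a = 4.216×10⁷ m = 42163 km.

r_sync ≈ 42200 km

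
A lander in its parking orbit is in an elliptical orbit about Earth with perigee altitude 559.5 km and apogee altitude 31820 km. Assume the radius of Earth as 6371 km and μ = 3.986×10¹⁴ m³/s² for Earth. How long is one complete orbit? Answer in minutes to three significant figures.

r_p = 6371 + 559.5 = 6930.5 km = 6.9305×10⁶ m.
r_a = 6371 + 31820 = 38191 km = 3.8191×10⁷ m.
Semi-major axis a = (r_p + r_a)/2 = (6930.5 + 38191)/2 = 22561 km = 2.256×10⁷ m.
By Kepler's third law T = 2π√(a³/μ) = 2π × 5.367×10³ = 3.372×10⁴ s.
= 562.1 minutes.

T ≈ 562 minutes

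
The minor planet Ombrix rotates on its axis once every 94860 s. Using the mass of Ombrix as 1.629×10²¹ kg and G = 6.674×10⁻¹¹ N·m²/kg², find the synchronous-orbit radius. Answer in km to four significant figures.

μ = GM = 6.674×10⁻¹¹ × 1.629×10²¹ = 1.087×10¹¹ m³/s².
A synchronous orbit has period T, so by Kepler's third law a = (μT²/4π²)^(1/3).
μT²/4π² = 1.087×10¹¹ × (9.486×10⁴)² / 39.48 = 2.478×10¹⁹ m³.
a = 2.915×10⁶ m = 2915.4 km.

r_sync ≈ 2915 km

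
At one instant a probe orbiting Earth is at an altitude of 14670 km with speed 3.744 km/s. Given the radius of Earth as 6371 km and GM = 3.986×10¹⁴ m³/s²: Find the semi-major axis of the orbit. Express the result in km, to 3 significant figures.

a ≈ 16700 km

r = 6371 + 14670 = 21041 km = 2.104×10⁷ m.
Specific orbital energy ε = v²/2 − μ/r = (3744)²/2 − 3.986×10¹⁴/2.104×10⁷ = -1.194×10⁷ J/kg.
Since ε = −μ/(2a), a = −μ/(2ε) = 1.670×10⁷ m = 16699 km.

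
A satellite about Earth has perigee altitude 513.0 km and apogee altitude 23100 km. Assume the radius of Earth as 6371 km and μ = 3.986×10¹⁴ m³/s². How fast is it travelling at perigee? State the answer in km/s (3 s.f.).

v ≈ 9.69 km/s

r_p = 6371 + 513.0 = 6884.0 km = 6.8840×10⁶ m.
r_a = 6371 + 23100 = 29471 km = 2.9471×10⁷ m.
Semi-major axis a = (r_p + r_a)/2 = 18178 km = 1.818×10⁷ m.
Vis-viva: v² = μ(2/r − 1/a) = 3.986×10¹⁴ × (2.905×10⁻⁷ − 5.501×10⁻⁸) = 9.388×10⁷ m²/s².
v = 9689 m/s = 9.689 km/s.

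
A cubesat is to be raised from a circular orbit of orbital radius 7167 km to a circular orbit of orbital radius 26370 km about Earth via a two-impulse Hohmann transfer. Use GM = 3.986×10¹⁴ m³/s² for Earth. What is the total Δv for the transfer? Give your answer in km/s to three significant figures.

r₁ = 7167 km = 7.167×10⁶ m.
r₂ = 26370 km = 2.637×10⁷ m.
Transfer ellipse a_t = (r₁ + r₂)/2 = 1.677×10⁷ m.
At r₁: circular v_c1 = √(μ/r₁) = 7458 m/s; transfer-perigee v_p = √[μ(2/r₁ − 1/a_t)] = 9352 m/s.
Δv₁ = v_p − v_c1 = 1894 m/s.
At r₂: circular v_c2 = √(μ/r₂) = 3888 m/s; transfer-apogee v_a = √[μ(2/r₂ − 1/a_t)] = 2542 m/s.
Δv₂ = v_c2 − v_a = 1346 m/s.
Total Δv = Δv₁ + Δv₂ = 3241 m/s = 3.241 km/s.

Δv_total ≈ 3.24 km/s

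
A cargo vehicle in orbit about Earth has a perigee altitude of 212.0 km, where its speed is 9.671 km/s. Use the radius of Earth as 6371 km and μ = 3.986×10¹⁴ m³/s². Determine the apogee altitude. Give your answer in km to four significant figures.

r_p = 6371 + 212.0 = 6583.0 km = 6.583×10⁶ m.
Specific energy ε = v²/2 − μ/r = -1.379×10⁷ J/kg, so a = −μ/(2ε) = 1.446×10⁷ m.
The apsides satisfy r_p + r_a = 2a, so the apogee radius is 2a − r_p = 2.233×10⁷ m = 22331 km.
Apogee altitude = 22331 − 6371 = 15960 km.

apogee altitude ≈ 15960 km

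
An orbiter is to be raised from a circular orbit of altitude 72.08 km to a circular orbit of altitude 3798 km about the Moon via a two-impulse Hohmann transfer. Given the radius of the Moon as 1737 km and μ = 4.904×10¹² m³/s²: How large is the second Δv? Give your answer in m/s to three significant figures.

r₁ = 1737 + 72.08 = 1809.1 km = 1.8091×10⁶ m.
r₂ = 1737 + 3798 = 5535.0 km = 5.5350×10⁶ m.
Transfer ellipse a_t = (r₁ + r₂)/2 = 3.672×10⁶ m.
At r₁: circular v_c1 = √(μ/r₁) = 1646 m/s; transfer-perilune v_p = √[μ(2/r₁ − 1/a_t)] = 2021 m/s.
At r₂: circular v_c2 = √(μ/r₂) = 941.3 m/s; transfer-apolune v_a = √[μ(2/r₂ − 1/a_t)] = 660.7 m/s.
Δv₂ = v_c2 − v_a = 280.6 m/s.

Δv ≈ 281 m/s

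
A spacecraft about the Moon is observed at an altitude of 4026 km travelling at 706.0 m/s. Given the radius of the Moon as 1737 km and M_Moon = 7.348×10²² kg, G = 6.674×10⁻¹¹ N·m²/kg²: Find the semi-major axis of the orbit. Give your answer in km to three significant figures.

μ = GM = 6.674×10⁻¹¹ × 7.348×10²² = 4.904×10¹² m³/s².
r = 1737 + 4026 = 5763.0 km = 5.763×10⁶ m.
Vis-viva rearranged: 1/a = 2/r − v²/μ = 3.470×10⁻⁷ − 1.016×10⁻⁷ = 2.454×10⁻⁷ m⁻¹.
a = 4.075×10⁶ m = 4074.9 km.

a ≈ 4070 km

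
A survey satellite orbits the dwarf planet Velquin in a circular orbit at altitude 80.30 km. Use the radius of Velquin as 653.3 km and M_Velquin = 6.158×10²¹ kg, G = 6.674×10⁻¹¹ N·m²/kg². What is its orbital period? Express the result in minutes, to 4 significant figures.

T ≈ 102.6 minutes

μ = GM = 6.674×10⁻¹¹ × 6.158×10²¹ = 4.110×10¹¹ m³/s².
r = 653.3 + 80.30 = 733.60 km = 7.3360×10⁵ m.
Kepler's third law: T = 2π√(r³/μ) = 2π√((7.336×10⁵)³ / 4.110×10¹¹).
r³/μ = 9.606×10⁵ s², so T = 2π × 9.801×10² = 6.158×10³ s.
Converting: 6.158×10³ s ÷ 60.00 = 102.6 minutes.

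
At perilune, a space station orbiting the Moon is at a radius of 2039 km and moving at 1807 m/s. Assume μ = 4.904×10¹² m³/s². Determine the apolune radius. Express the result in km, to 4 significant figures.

apolune radius ≈ 4309 km

r_p = 2.039×10⁶ m.
Specific energy ε = v²/2 − μ/r = -7.725×10⁵ J/kg, so a = −μ/(2ε) = 3.174×10⁶ m.
The apsides satisfy r_p + r_a = 2a, so the apolune radius is 2a − r_p = 4.309×10⁶ m = 4309.4 km.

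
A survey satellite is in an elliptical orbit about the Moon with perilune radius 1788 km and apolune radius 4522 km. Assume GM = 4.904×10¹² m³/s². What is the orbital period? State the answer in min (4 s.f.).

T ≈ 265.0 min

Semi-major axis a = (r_p + r_a)/2 = (1788.0 + 4522.0)/2 = 3155.0 km = 3.155×10⁶ m.
By Kepler's third law T = 2π√(a³/μ) = 2π × 2.531×10³ = 1.590×10⁴ s.
= 265.0 min.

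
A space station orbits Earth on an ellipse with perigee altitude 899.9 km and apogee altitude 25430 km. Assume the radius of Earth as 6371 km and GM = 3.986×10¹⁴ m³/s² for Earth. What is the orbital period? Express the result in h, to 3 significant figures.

r_p = 6371 + 899.9 = 7270.9 km = 7.2709×10⁶ m.
r_a = 6371 + 25430 = 31801 km = 3.1801×10⁷ m.
Semi-major axis a = (r_p + r_a)/2 = (7270.9 + 31801)/2 = 19536 km = 1.954×10⁷ m.
By Kepler's third law T = 2π√(a³/μ) = 2π × 4.325×10³ = 2.717×10⁴ s.
= 7.548 h.

T ≈ 7.55 h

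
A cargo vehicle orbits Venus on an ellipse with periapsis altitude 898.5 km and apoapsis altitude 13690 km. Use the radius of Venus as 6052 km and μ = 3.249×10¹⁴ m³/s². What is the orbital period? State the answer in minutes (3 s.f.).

T ≈ 283 minutes

r_p = 6052 + 898.5 = 6950.5 km = 6.9505×10⁶ m.
r_a = 6052 + 13690 = 19742 km = 1.9742×10⁷ m.
Semi-major axis a = (r_p + r_a)/2 = (6950.5 + 19742)/2 = 13346 km = 1.335×10⁷ m.
By Kepler's third law T = 2π√(a³/μ) = 2π × 2.705×10³ = 1.700×10⁴ s.
= 283.3 minutes.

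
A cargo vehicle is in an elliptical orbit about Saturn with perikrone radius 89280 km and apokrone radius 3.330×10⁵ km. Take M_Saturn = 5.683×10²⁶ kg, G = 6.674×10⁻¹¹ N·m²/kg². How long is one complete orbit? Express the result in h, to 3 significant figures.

T ≈ 27.5 h

μ = GM = 6.674×10⁻¹¹ × 5.683×10²⁶ = 3.793×10¹⁶ m³/s².
Semi-major axis a = (r_p + r_a)/2 = (89280 + 3.3300×10⁵)/2 = 2.1114×10⁵ km = 2.111×10⁸ m.
By Kepler's third law T = 2π√(a³/μ) = 2π × 1.575×10⁴ = 9.898×10⁴ s.
= 27.49 h.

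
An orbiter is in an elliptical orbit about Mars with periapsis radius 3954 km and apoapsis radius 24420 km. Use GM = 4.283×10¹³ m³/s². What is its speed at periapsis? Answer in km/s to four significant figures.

Semi-major axis a = (r_p + r_a)/2 = 14187 km = 1.419×10⁷ m.
Vis-viva: v² = μ(2/r − 1/a) = 4.283×10¹³ × (5.058×10⁻⁷ − 7.049×10⁻⁸) = 1.865×10⁷ m²/s².
v = 4318 m/s = 4.318 km/s.

v ≈ 4.318 km/s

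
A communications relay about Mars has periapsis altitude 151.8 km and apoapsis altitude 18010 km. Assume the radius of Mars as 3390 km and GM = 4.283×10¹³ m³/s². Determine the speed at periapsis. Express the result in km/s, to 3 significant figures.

v ≈ 4.56 km/s

r_p = 3390 + 151.8 = 3541.8 km = 3.5418×10⁶ m.
r_a = 3390 + 18010 = 21400 km = 2.1400×10⁷ m.
Semi-major axis a = (r_p + r_a)/2 = 12471 km = 1.247×10⁷ m.
Vis-viva: v² = μ(2/r − 1/a) = 4.283×10¹³ × (5.647×10⁻⁷ − 8.019×10⁻⁸) = 2.075×10⁷ m²/s².
v = 4555 m/s = 4.555 km/s.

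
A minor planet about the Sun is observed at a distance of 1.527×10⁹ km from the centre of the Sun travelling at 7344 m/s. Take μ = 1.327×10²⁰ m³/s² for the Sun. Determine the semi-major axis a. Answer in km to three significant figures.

r = 1.527×10¹² m.
Specific orbital energy ε = v²/2 − μ/r = (7344)²/2 − 1.327×10²⁰/1.527×10¹² = -5.994×10⁷ J/kg.
Since ε = −μ/(2a), a = −μ/(2ε) = 1.107×10¹² m = 1.1070×10⁹ km.

a ≈ 1.11×10⁹ km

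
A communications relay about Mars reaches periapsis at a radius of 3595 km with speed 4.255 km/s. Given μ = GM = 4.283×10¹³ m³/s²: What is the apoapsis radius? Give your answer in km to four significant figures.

r_p = 3.595×10⁶ m.
Specific energy ε = v²/2 − μ/r = -2.861×10⁶ J/kg, so a = −μ/(2ε) = 7.484×10⁶ m.
The apsides satisfy r_p + r_a = 2a, so the apoapsis radius is 2a − r_p = 1.137×10⁷ m = 11374 km.

apoapsis radius ≈ 11370 km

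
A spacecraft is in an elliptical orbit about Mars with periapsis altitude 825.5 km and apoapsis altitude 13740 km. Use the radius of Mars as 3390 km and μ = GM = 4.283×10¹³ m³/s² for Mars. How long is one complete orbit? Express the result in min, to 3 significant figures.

r_p = 3390 + 825.5 = 4215.5 km = 4.2155×10⁶ m.
r_a = 3390 + 13740 = 17130 km = 1.7130×10⁷ m.
Semi-major axis a = (r_p + r_a)/2 = (4215.5 + 17130)/2 = 10673 km = 1.067×10⁷ m.
By Kepler's third law T = 2π√(a³/μ) = 2π × 5.328×10³ = 3.347×10⁴ s.
= 557.9 min.

T ≈ 558 min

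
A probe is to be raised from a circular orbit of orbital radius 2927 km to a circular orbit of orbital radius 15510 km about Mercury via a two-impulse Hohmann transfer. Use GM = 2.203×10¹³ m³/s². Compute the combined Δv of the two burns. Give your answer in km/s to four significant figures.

Δv_total ≈ 1.335 km/s

r₁ = 2927 km = 2.927×10⁶ m.
r₂ = 15510 km = 1.551×10⁷ m.
Transfer ellipse a_t = (r₁ + r₂)/2 = 9.218×10⁶ m.
At r₁: circular v_c1 = √(μ/r₁) = 2743 m/s; transfer-periherm v_p = √[μ(2/r₁ − 1/a_t)] = 3559 m/s.
Δv₁ = v_p − v_c1 = 815.1 m/s.
At r₂: circular v_c2 = √(μ/r₂) = 1192 m/s; transfer-apoherm v_a = √[μ(2/r₂ − 1/a_t)] = 671.6 m/s.
Δv₂ = v_c2 − v_a = 520.2 m/s.
Total Δv = Δv₁ + Δv₂ = 1335 m/s = 1.335 km/s.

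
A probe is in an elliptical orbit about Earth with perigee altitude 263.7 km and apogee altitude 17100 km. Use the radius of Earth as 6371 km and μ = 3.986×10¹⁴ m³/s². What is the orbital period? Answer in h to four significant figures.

r_p = 6371 + 263.7 = 6634.7 km = 6.6347×10⁶ m.
r_a = 6371 + 17100 = 23471 km = 2.3471×10⁷ m.
Semi-major axis a = (r_p + r_a)/2 = (6634.7 + 23471)/2 = 15053 km = 1.505×10⁷ m.
By Kepler's third law T = 2π√(a³/μ) = 2π × 2.925×10³ = 1.838×10⁴ s.
= 5.105 h.

T ≈ 5.105 h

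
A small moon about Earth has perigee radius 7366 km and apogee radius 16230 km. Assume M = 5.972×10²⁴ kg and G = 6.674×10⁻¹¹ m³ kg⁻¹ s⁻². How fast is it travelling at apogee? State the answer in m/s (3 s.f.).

v ≈ 3920 m/s

μ = GM = 6.674×10⁻¹¹ × 5.972×10²⁴ = 3.986×10¹⁴ m³/s².
Semi-major axis a = (r_p + r_a)/2 = 11798 km = 1.180×10⁷ m.
Vis-viva: v² = μ(2/r − 1/a) = 3.986×10¹⁴ × (1.232×10⁻⁷ − 8.476×10⁻⁸) = 1.533×10⁷ m²/s².
v = 3916 m/s.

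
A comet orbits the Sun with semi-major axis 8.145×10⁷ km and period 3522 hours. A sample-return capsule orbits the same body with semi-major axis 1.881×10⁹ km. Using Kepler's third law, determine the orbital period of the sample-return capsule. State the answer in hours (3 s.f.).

Kepler's third law: T² ∝ a³, so T₂ = T₁ (a₂/a₁)^(3/2).
a₂/a₁ = 23.09, (a₂/a₁)^(3/2) = 111.0.
T₂ = 3522 × 111.0 = 3.909×10⁵ hours.

T₂ ≈ 3.91×10⁵ hours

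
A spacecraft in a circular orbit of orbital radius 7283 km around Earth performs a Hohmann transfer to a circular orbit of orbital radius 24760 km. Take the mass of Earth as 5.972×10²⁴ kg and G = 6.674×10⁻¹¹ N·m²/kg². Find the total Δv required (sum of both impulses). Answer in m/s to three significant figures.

μ = GM = 6.674×10⁻¹¹ × 5.972×10²⁴ = 3.986×10¹⁴ m³/s².
r₁ = 7283 km = 7.283×10⁶ m.
r₂ = 24760 km = 2.476×10⁷ m.
Transfer ellipse a_t = (r₁ + r₂)/2 = 1.602×10⁷ m.
At r₁: circular v_c1 = √(μ/r₁) = 7398 m/s; transfer-perigee v_p = √[μ(2/r₁ − 1/a_t)] = 9196 m/s.
Δv₁ = v_p − v_c1 = 1799 m/s.
At r₂: circular v_c2 = √(μ/r₂) = 4012 m/s; transfer-apogee v_a = √[μ(2/r₂ − 1/a_t)] = 2705 m/s.
Δv₂ = v_c2 − v_a = 1307 m/s.
Total Δv = Δv₁ + Δv₂ = 3106 m/s.

Δv_total ≈ 3110 m/s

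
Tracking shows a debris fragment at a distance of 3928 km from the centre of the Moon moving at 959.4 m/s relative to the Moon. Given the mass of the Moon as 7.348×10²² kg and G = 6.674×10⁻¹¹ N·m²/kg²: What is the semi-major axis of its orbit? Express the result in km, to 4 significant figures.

a ≈ 3111 km

μ = GM = 6.674×10⁻¹¹ × 7.348×10²² = 4.904×10¹² m³/s².
r = 3.928×10⁶ m.
Vis-viva rearranged: 1/a = 2/r − v²/μ = 5.092×10⁻⁷ − 1.877×10⁻⁷ = 3.215×10⁻⁷ m⁻¹.
a = 3.111×10⁶ m = 3110.7 km.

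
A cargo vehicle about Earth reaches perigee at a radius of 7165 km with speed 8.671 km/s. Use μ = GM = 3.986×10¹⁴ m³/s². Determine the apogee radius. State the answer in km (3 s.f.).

r_p = 7.165×10⁶ m.
Specific energy ε = v²/2 − μ/r = -1.804×10⁷ J/kg, so a = −μ/(2ε) = 1.105×10⁷ m.
The apsides satisfy r_p + r_a = 2a, so the apogee radius is 2a − r_p = 1.493×10⁷ m = 14932 km.

apogee radius ≈ 14900 km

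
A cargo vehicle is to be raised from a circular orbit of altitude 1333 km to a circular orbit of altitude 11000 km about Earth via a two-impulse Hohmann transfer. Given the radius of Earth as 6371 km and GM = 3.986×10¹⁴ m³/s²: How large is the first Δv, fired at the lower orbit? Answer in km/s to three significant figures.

Δv ≈ 1.27 km/s

r₁ = 6371 + 1333 = 7704.0 km = 7.7040×10⁶ m.
r₂ = 6371 + 11000 = 17371 km = 1.7371×10⁷ m.
Transfer ellipse a_t = (r₁ + r₂)/2 = 1.254×10⁷ m.
At r₁: circular v_c1 = √(μ/r₁) = 7193 m/s; transfer-perigee v_p = √[μ(2/r₁ − 1/a_t)] = 8467 m/s.
Δv₁ = v_p − v_c1 = 1274 m/s.
= 1.274 km/s.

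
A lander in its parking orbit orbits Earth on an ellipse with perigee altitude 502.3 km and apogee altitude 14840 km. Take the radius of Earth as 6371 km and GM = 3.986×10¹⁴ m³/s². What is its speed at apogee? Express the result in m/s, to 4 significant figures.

v ≈ 3033 m/s

r_p = 6371 + 502.3 = 6873.3 km = 6.8733×10⁶ m.
r_a = 6371 + 14840 = 21211 km = 2.1211×10⁷ m.
Semi-major axis a = (r_p + r_a)/2 = 14042 km = 1.404×10⁷ m.
Vis-viva: v² = μ(2/r − 1/a) = 3.986×10¹⁴ × (9.429×10⁻⁸ − 7.121×10⁻⁸) = 9.198×10⁶ m²/s².
v = 3033 m/s.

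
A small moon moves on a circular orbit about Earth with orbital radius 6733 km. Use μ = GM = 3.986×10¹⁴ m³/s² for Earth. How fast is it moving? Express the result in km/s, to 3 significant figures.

r = 6733 km = 6.733×10⁶ m.
For a circular orbit v = √(μ/r) = √(3.986×10¹⁴ / 6.733×10⁶) = √(5.920×10⁷) = 7694 m/s.
That is 7.694 km/s.

v ≈ 7.69 km/s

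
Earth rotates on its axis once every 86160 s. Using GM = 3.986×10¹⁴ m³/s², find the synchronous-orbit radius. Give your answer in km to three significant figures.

A synchronous orbit has period T, so by Kepler's third law a = (μT²/4π²)^(1/3).
μT²/4π² = 3.986×10¹⁴ × (8.616×10⁴)² / 39.48 = 7.495×10²² m³.
a = 4.216×10⁷ m = 42163 km.

r_sync ≈ 42200 km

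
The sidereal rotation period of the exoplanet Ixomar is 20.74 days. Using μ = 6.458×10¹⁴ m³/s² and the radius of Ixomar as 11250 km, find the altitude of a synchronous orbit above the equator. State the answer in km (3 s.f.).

T = 20.74 days = 1.792×10⁶ s.
A synchronous orbit has period T, so by Kepler's third law a = (μT²/4π²)^(1/3).
μT²/4π² = 6.458×10¹⁴ × (1.792×10⁶)² / 39.48 = 5.253×10²⁵ m³.
a = 3.745×10⁸ m = 3.7451×10⁵ km.
Altitude h = a − R = 3.7451×10⁵ − 11250 = 3.6326×10⁵ km.

h_sync ≈ 3.63×10⁵ km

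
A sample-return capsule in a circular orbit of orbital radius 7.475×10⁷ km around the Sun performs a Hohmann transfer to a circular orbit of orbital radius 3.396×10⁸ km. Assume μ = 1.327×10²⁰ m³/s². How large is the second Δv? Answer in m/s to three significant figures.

Δv ≈ 7890 m/s

r₁ = 7.475×10⁷ km = 7.475×10¹⁰ m.
r₂ = 3.396×10⁸ km = 3.396×10¹¹ m.
Transfer ellipse a_t = (r₁ + r₂)/2 = 2.072×10¹¹ m.
At r₁: circular v_c1 = √(μ/r₁) = 42130 m/s; transfer-perihelion v_p = √[μ(2/r₁ − 1/a_t)] = 53940 m/s.
At r₂: circular v_c2 = √(μ/r₂) = 19770 m/s; transfer-aphelion v_a = √[μ(2/r₂ − 1/a_t)] = 11870 m/s.
Δv₂ = v_c2 − v_a = 7894 m/s.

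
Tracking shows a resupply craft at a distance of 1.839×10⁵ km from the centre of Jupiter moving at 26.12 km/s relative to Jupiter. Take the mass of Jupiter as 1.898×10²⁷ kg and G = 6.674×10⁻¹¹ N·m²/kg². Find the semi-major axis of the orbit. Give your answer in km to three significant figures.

μ = GM = 6.674×10⁻¹¹ × 1.898×10²⁷ = 1.267×10¹⁷ m³/s².
r = 1.839×10⁸ m.
Specific orbital energy ε = v²/2 − μ/r = (26120)²/2 − 1.267×10¹⁷/1.839×10⁸ = -3.477×10⁸ J/kg.
Since ε = −μ/(2a), a = −μ/(2ε) = 1.822×10⁸ m = 1.8217×10⁵ km.

a ≈ 1.82×10⁵ km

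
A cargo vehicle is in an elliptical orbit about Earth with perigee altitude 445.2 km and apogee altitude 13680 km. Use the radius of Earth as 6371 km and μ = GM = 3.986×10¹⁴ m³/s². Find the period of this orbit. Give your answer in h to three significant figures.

r_p = 6371 + 445.2 = 6816.2 km = 6.8162×10⁶ m.
r_a = 6371 + 13680 = 20051 km = 2.0051×10⁷ m.
Semi-major axis a = (r_p + r_a)/2 = (6816.2 + 20051)/2 = 13434 km = 1.343×10⁷ m.
By Kepler's third law T = 2π√(a³/μ) = 2π × 2.466×10³ = 1.550×10⁴ s.
= 4.304 h.

T ≈ 4.30 h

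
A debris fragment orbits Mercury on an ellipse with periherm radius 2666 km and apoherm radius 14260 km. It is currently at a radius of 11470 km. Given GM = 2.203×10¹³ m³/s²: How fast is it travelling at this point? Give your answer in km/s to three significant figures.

v ≈ 1.11 km/s

Semi-major axis a = (r_p + r_a)/2 = 8463.0 km = 8.463×10⁶ m.
Vis-viva: v² = μ(2/r − 1/a) = 2.203×10¹³ × (1.744×10⁻⁷ − 1.182×10⁻⁷) = 1.238×10⁶ m²/s².
v = 1113 m/s = 1.113 km/s.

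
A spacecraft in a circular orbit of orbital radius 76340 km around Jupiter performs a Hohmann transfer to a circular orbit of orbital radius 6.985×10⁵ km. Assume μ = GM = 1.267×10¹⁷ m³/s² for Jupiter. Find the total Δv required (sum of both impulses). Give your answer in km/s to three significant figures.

Δv_total ≈ 21.5 km/s

r₁ = 76340 km = 7.634×10⁷ m.
r₂ = 6.985×10⁵ km = 6.985×10⁸ m.
Transfer ellipse a_t = (r₁ + r₂)/2 = 3.874×10⁸ m.
At r₁: circular v_c1 = √(μ/r₁) = 40740 m/s; transfer-perijove v_p = √[μ(2/r₁ − 1/a_t)] = 54700 m/s.
Δv₁ = v_p − v_c1 = 13960 m/s.
At r₂: circular v_c2 = √(μ/r₂) = 13470 m/s; transfer-apojove v_a = √[μ(2/r₂ − 1/a_t)] = 5978 m/s.
Δv₂ = v_c2 − v_a = 7490 m/s.
Total Δv = Δv₁ + Δv₂ = 21450 m/s = 21.45 km/s.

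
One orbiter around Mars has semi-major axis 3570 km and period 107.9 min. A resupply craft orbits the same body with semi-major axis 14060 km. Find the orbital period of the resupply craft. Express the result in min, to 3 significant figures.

T₂ ≈ 843 min

Kepler's third law: T² ∝ a³, so T₂ = T₁ (a₂/a₁)^(3/2).
a₂/a₁ = 3.938, (a₂/a₁)^(3/2) = 7.816.
T₂ = 107.9 × 7.816 = 843.3 min.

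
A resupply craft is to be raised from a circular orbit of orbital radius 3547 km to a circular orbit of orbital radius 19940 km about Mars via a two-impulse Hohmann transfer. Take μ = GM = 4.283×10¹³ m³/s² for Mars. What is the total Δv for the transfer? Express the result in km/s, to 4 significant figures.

Δv_total ≈ 1.713 km/s

r₁ = 3547 km = 3.547×10⁶ m.
r₂ = 19940 km = 1.994×10⁷ m.
Transfer ellipse a_t = (r₁ + r₂)/2 = 1.174×10⁷ m.
At r₁: circular v_c1 = √(μ/r₁) = 3475 m/s; transfer-periapsis v_p = √[μ(2/r₁ − 1/a_t)] = 4528 m/s.
Δv₁ = v_p − v_c1 = 1053 m/s.
At r₂: circular v_c2 = √(μ/r₂) = 1466 m/s; transfer-apoapsis v_a = √[μ(2/r₂ − 1/a_t)] = 805.5 m/s.
Δv₂ = v_c2 − v_a = 660.1 m/s.
Total Δv = Δv₁ + Δv₂ = 1713 m/s = 1.713 km/s.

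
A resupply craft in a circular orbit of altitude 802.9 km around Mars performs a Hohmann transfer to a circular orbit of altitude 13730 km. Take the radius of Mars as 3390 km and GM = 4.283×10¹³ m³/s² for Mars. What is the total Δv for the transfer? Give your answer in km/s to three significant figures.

Δv_total ≈ 1.44 km/s

r₁ = 3390 + 802.9 = 4192.9 km = 4.1929×10⁶ m.
r₂ = 3390 + 13730 = 17120 km = 1.7120×10⁷ m.
Transfer ellipse a_t = (r₁ + r₂)/2 = 1.066×10⁷ m.
At r₁: circular v_c1 = √(μ/r₁) = 3196 m/s; transfer-periapsis v_p = √[μ(2/r₁ − 1/a_t)] = 4051 m/s.
Δv₁ = v_p − v_c1 = 854.9 m/s.
At r₂: circular v_c2 = √(μ/r₂) = 1582 m/s; transfer-apoapsis v_a = √[μ(2/r₂ − 1/a_t)] = 992.1 m/s.
Δv₂ = v_c2 − v_a = 589.6 m/s.
Total Δv = Δv₁ + Δv₂ = 1444 m/s = 1.444 km/s.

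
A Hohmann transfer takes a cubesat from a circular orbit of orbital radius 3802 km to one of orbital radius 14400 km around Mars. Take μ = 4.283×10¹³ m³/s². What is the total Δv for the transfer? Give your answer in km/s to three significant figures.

r₁ = 3802 km = 3.802×10⁶ m.
r₂ = 14400 km = 1.440×10⁷ m.
Transfer ellipse a_t = (r₁ + r₂)/2 = 9.101×10⁶ m.
At r₁: circular v_c1 = √(μ/r₁) = 3356 m/s; transfer-periapsis v_p = √[μ(2/r₁ − 1/a_t)] = 4222 m/s.
Δv₁ = v_p − v_c1 = 865.5 m/s.
At r₂: circular v_c2 = √(μ/r₂) = 1725 m/s; transfer-apoapsis v_a = √[μ(2/r₂ − 1/a_t)] = 1115 m/s.
Δv₂ = v_c2 − v_a = 609.9 m/s.
Total Δv = Δv₁ + Δv₂ = 1475 m/s = 1.475 km/s.

Δv_total ≈ 1.48 km/s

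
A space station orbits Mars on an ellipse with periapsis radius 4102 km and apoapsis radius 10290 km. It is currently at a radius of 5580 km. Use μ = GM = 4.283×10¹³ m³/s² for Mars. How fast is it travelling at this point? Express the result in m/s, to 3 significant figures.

v ≈ 3070 m/s

Semi-major axis a = (r_p + r_a)/2 = 7196.0 km = 7.196×10⁶ m.
Vis-viva: v² = μ(2/r − 1/a) = 4.283×10¹³ × (3.584×10⁻⁷ − 1.390×10⁻⁷) = 9.399×10⁶ m²/s².
v = 3066 m/s.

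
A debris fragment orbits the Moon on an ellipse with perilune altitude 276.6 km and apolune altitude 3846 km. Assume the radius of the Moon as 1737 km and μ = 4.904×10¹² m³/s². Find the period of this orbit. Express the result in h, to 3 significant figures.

T ≈ 5.83 h

r_p = 1737 + 276.6 = 2013.6 km = 2.0136×10⁶ m.
r_a = 1737 + 3846 = 5583.0 km = 5.5830×10⁶ m.
Semi-major axis a = (r_p + r_a)/2 = (2013.6 + 5583.0)/2 = 3798.3 km = 3.798×10⁶ m.
By Kepler's third law T = 2π√(a³/μ) = 2π × 3.343×10³ = 2.100×10⁴ s.
= 5.834 h.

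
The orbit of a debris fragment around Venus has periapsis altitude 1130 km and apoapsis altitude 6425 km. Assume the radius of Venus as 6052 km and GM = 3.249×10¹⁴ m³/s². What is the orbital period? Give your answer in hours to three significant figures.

r_p = 6052 + 1130 = 7182.0 km = 7.1820×10⁶ m.
r_a = 6052 + 6425 = 12477 km = 1.2477×10⁷ m.
Semi-major axis a = (r_p + r_a)/2 = (7182.0 + 12477)/2 = 9829.5 km = 9.830×10⁶ m.
By Kepler's third law T = 2π√(a³/μ) = 2π × 1.710×10³ = 1.074×10⁴ s.
= 2.984 hours.

T ≈ 2.98 hours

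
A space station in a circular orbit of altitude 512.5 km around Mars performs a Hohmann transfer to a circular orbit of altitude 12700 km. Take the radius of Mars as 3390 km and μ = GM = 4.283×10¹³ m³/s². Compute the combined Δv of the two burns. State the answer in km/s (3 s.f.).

r₁ = 3390 + 512.5 = 3902.5 km = 3.9025×10⁶ m.
r₂ = 3390 + 12700 = 16090 km = 1.6090×10⁷ m.
Transfer ellipse a_t = (r₁ + r₂)/2 = 9.996×10⁶ m.
At r₁: circular v_c1 = √(μ/r₁) = 3313 m/s; transfer-periapsis v_p = √[μ(2/r₁ − 1/a_t)] = 4203 m/s.
Δv₁ = v_p − v_c1 = 890.2 m/s.
At r₂: circular v_c2 = √(μ/r₂) = 1632 m/s; transfer-apoapsis v_a = √[μ(2/r₂ − 1/a_t)] = 1019 m/s.
Δv₂ = v_c2 − v_a = 612.1 m/s.
Total Δv = Δv₁ + Δv₂ = 1502 m/s = 1.502 km/s.

Δv_total ≈ 1.50 km/s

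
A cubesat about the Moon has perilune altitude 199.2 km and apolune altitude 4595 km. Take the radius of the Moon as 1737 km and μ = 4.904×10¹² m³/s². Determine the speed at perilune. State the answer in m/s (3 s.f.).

v ≈ 1970 m/s

r_p = 1737 + 199.2 = 1936.2 km = 1.9362×10⁶ m.
r_a = 1737 + 4595 = 6332.0 km = 6.3320×10⁶ m.
Semi-major axis a = (r_p + r_a)/2 = 4134.1 km = 4.134×10⁶ m.
Vis-viva: v² = μ(2/r − 1/a) = 4.904×10¹² × (1.033×10⁻⁶ − 2.419×10⁻⁷) = 3.879×10⁶ m²/s².
v = 1970 m/s.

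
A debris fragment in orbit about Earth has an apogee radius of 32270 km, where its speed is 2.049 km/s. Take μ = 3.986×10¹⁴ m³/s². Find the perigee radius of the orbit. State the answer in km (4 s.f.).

r_a = 3.227×10⁷ m.
Specific energy ε = v²/2 − μ/r = -1.025×10⁷ J/kg, so a = −μ/(2ε) = 1.944×10⁷ m.
The apsides satisfy r_p + r_a = 2a, so the perigee radius is 2a − r_a = 6.607×10⁶ m = 6607.1 km.

perigee radius ≈ 6607 km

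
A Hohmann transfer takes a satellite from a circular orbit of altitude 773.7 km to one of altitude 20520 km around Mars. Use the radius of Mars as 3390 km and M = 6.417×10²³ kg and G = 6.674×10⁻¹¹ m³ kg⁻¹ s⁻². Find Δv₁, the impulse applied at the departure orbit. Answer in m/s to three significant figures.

Δv ≈ 979 m/s

μ = GM = 6.674×10⁻¹¹ × 6.417×10²³ = 4.283×10¹³ m³/s².
r₁ = 3390 + 773.7 = 4163.7 km = 4.1637×10⁶ m.
r₂ = 3390 + 20520 = 23910 km = 2.3910×10⁷ m.
Transfer ellipse a_t = (r₁ + r₂)/2 = 1.404×10⁷ m.
At r₁: circular v_c1 = √(μ/r₁) = 3207 m/s; transfer-periapsis v_p = √[μ(2/r₁ − 1/a_t)] = 4186 m/s.
Δv₁ = v_p − v_c1 = 978.6 m/s.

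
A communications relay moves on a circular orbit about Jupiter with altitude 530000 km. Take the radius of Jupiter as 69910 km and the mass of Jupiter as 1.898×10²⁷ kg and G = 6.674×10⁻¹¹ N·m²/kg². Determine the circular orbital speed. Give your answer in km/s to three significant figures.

v ≈ 14.5 km/s

μ = GM = 6.674×10⁻¹¹ × 1.898×10²⁷ = 1.267×10¹⁷ m³/s².
r = 69910 + 530000 = 599910 km = 5.9991×10⁸ m.
For a circular orbit v = √(μ/r) = √(1.267×10¹⁷ / 5.999×10⁸) = √(2.112×10⁸) = 14530 m/s.
That is 14.53 km/s.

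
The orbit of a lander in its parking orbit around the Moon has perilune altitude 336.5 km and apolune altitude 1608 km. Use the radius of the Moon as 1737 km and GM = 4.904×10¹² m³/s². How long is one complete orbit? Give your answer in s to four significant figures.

r_p = 1737 + 336.5 = 2073.5 km = 2.0735×10⁶ m.
r_a = 1737 + 1608 = 3345.0 km = 3.3450×10⁶ m.
Semi-major axis a = (r_p + r_a)/2 = (2073.5 + 3345.0)/2 = 2709.2 km = 2.709×10⁶ m.
By Kepler's third law T = 2π√(a³/μ) = 2π × 2.014×10³ = 1.265×10⁴ s.

T ≈ 12650 s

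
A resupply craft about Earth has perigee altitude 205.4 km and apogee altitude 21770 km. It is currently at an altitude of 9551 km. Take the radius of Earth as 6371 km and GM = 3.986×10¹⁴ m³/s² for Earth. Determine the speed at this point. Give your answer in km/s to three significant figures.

r_p = 6371 + 205.4 = 6576.4 km = 6.5764×10⁶ m.
r_a = 6371 + 21770 = 28141 km = 2.8141×10⁷ m.
r = 6371 + 9551 = 15922 km = 1.592×10⁷ m.
Semi-major axis a = (r_p + r_a)/2 = 17359 km = 1.736×10⁷ m.
Vis-viva: v² = μ(2/r − 1/a) = 3.986×10¹⁴ × (1.256×10⁻⁷ − 5.761×10⁻⁸) = 2.711×10⁷ m²/s².
v = 5206 m/s = 5.206 km/s.

v ≈ 5.21 km/s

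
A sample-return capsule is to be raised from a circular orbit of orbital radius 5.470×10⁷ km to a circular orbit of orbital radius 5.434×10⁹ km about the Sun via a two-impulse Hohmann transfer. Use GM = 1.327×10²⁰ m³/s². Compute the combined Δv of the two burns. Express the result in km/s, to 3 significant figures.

r₁ = 5.470×10⁷ km = 5.470×10¹⁰ m.
r₂ = 5.434×10⁹ km = 5.434×10¹² m.
Transfer ellipse a_t = (r₁ + r₂)/2 = 2.744×10¹² m.
At r₁: circular v_c1 = √(μ/r₁) = 49250 m/s; transfer-perihelion v_p = √[μ(2/r₁ − 1/a_t)] = 69310 m/s.
Δv₁ = v_p − v_c1 = 20050 m/s.
At r₂: circular v_c2 = √(μ/r₂) = 4942 m/s; transfer-aphelion v_a = √[μ(2/r₂ − 1/a_t)] = 697.7 m/s.
Δv₂ = v_c2 − v_a = 4244 m/s.
Total Δv = Δv₁ + Δv₂ = 24300 m/s = 24.30 km/s.

Δv_total ≈ 24.3 km/s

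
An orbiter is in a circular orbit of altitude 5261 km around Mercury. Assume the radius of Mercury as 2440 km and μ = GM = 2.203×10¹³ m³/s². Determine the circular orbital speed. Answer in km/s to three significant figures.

r = 2440 + 5261 = 7701.0 km = 7.7010×10⁶ m.
For a circular orbit v = √(μ/r) = √(2.203×10¹³ / 7.701×10⁶) = √(2.861×10⁶) = 1691 m/s.
That is 1.691 km/s.

v ≈ 1.69 km/s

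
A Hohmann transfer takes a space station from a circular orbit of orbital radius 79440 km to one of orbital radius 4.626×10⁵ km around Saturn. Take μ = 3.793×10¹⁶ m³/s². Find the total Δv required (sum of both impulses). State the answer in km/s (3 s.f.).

Δv_total ≈ 10.8 km/s

r₁ = 79440 km = 7.944×10⁷ m.
r₂ = 4.626×10⁵ km = 4.626×10⁸ m.
Transfer ellipse a_t = (r₁ + r₂)/2 = 2.710×10⁸ m.
At r₁: circular v_c1 = √(μ/r₁) = 21850 m/s; transfer-perikrone v_p = √[μ(2/r₁ − 1/a_t)] = 28550 m/s.
Δv₁ = v_p − v_c1 = 6697 m/s.
At r₂: circular v_c2 = √(μ/r₂) = 9055 m/s; transfer-apokrone v_a = √[μ(2/r₂ − 1/a_t)] = 4902 m/s.
Δv₂ = v_c2 − v_a = 4153 m/s.
Total Δv = Δv₁ + Δv₂ = 10850 m/s = 10.85 km/s.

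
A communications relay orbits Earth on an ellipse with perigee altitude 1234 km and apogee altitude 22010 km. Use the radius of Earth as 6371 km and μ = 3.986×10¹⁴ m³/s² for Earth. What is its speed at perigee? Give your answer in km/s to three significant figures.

r_p = 6371 + 1234 = 7605.0 km = 7.6050×10⁶ m.
r_a = 6371 + 22010 = 28381 km = 2.8381×10⁷ m.
Semi-major axis a = (r_p + r_a)/2 = 17993 km = 1.799×10⁷ m.
Vis-viva: v² = μ(2/r − 1/a) = 3.986×10¹⁴ × (2.630×10⁻⁷ − 5.558×10⁻⁸) = 8.267×10⁷ m²/s².
v = 9092 m/s = 9.092 km/s.

v ≈ 9.09 km/s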